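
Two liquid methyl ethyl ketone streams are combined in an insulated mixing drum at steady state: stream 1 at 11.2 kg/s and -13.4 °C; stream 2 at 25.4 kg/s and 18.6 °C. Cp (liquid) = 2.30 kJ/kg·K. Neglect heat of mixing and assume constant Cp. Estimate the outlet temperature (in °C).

T_out = 8.81 °C

Adiabatic, steady state ⇒ Σ ṁᵢCp,ᵢ(T_out − Tᵢ) = 0
Σ ṁᵢCp,ᵢTᵢ = 11.2×2.30×-13.4 + 25.4×2.30×18.6 = 741.43
Σ ṁᵢCp,ᵢ = 11.2×2.30 + 25.4×2.30 = 84.18
T_out = 741.43 / 84.18 = 8.8077 °C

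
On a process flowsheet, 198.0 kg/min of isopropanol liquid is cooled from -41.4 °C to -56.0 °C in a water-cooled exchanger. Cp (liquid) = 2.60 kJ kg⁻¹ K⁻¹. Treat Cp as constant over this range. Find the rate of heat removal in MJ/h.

Q_c = 451 MJ/h

Q = ṁ·Cp·ΔT = 198.0 × 2.60 × (-56.0 − -41.4) = -7516.1 kJ/min
Converting: 7516.1 / 60 s = 125.27 kW
Cooling duty = 450.96 MJ/h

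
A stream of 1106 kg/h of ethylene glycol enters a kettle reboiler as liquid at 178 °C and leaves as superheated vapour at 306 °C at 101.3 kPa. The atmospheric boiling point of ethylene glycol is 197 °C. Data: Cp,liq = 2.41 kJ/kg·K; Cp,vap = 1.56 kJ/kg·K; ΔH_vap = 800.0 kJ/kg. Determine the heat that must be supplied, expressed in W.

liquid 178→197 °C: 45.79 kJ/kg
vaporisation at 197 °C: 800 kJ/kg
vapour 197→306 °C: 170.04 kJ/kg
Δh = 45.79 + 800 + 170.04 = 1015.8 kJ/kg
Q = ṁ·Δh = 1106 kg/h × 1015.8 kJ/kg = 1.1235e+06 kJ/h
|Q| = 312.09 kW = 312090 W

Q = 312000 W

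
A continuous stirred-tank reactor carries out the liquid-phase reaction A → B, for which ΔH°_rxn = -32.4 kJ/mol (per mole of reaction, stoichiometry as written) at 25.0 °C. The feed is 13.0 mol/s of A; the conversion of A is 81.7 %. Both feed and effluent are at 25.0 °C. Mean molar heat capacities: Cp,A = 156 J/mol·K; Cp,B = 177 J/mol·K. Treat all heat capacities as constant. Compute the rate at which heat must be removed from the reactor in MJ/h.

Q_out = 1240 MJ/h

Extent of reaction ξ = 0.817 × 13.0 = 10.621 mol/s
Reaction term: ξ·ΔH°_rxn = 10.621 × -32.4 = -344.12 kJ/s
Q = ΔH = -344.12 kJ/s = -344.12 kW
Heat removed = 1238.8 MJ/h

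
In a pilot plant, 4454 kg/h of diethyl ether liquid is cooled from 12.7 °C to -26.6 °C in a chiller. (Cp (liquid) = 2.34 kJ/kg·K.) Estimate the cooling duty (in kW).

Q = ṁ·Cp·ΔT = 4454 × 2.34 × (-26.6 − 12.7) = -409600 kJ/h
Converting: 409600 / 3600 s = 113.78 kW

Q_c = 114 kW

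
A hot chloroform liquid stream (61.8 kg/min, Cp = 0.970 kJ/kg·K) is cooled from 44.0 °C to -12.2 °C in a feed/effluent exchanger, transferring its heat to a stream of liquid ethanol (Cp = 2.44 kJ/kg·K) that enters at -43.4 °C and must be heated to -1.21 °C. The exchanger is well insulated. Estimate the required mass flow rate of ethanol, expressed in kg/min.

ṁ_c = 32.7 kg/min

Heat released by hot stream: Q = 61.8 × 0.970 × (44.0 − -12.2) = 3369 kJ/min
Energy balance on cold side (adiabatic exchanger): Q = ṁ_c·Cp_c·(T_c,out − T_c,in)
ṁ_c = 3369 / [2.44 × (-1.21 − -43.4)] = 32.726 kg/min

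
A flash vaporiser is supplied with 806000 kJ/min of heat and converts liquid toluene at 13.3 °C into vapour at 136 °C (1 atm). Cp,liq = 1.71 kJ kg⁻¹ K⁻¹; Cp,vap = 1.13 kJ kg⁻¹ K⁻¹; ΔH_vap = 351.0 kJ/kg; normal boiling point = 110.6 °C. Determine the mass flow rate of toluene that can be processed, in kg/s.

Δh = 1.71×(110.6−13.3) + 351.0 + 1.13×(136−110.6) = 546.09 kJ/kg
Q = 806000 kJ/min = 13433 kJ/s = 13433 kJ/s
ṁ = Q/Δh = 13433 / 546.09 = 24.599 kg/s

ṁ = 24.6 kg/s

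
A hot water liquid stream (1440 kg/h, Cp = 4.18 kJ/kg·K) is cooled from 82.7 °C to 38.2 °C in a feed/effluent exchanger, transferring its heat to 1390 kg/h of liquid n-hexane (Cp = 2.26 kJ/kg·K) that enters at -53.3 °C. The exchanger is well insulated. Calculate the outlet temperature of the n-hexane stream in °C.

T_c,out = 32.0 °C

Heat released by hot stream: Q = 1440 × 4.18 × (82.7 − 38.2) = 267850 kJ/h
Energy balance on cold side (adiabatic exchanger): Q = ṁ_c·Cp_c·(T_c,out − T_c,in)
T_c,out = -53.3 + 267850/(1390 × 2.26) = 31.966 °C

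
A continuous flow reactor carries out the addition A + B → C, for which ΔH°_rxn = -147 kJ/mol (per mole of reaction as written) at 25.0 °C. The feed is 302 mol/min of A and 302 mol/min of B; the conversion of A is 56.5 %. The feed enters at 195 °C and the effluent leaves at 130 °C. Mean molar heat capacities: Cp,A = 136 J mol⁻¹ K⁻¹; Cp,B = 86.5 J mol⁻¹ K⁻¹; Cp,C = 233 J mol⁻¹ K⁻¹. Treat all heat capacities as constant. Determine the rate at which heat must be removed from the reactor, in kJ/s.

Extent of reaction ξ = 0.565 × 302 = 170.63 mol/min
Reaction term: ξ·ΔH°_rxn = 170.63 × -147 = -25083 kJ/min
Sensible, feed 195→25 °C: -11423 kJ/min
Outlet flows (mol/min): A 131.37, B 131.37, C 170.63
Sensible, products 25→130 °C: 7243.6 kJ/min
Q = ΔH = -29262 kJ/min = -487.7 kW
Heat removed = 487.7 kJ/s

Q_out = 488 kJ/s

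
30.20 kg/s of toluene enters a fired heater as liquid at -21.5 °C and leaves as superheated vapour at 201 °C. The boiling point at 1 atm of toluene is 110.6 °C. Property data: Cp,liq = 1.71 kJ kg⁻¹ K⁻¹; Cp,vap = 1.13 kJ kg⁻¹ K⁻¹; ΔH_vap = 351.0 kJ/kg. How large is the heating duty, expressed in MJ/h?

Q = 73800 MJ/h

liquid -21.5→110.6 °C: 225.89 kJ/kg
vaporisation at 110.6 °C: 351 kJ/kg
vapour 110.6→201 °C: 102.15 kJ/kg
Δh = 225.89 + 351 + 102.15 = 679.04 kJ/kg
Q = ṁ·Δh = 30.20 kg/s × 679.04 kJ/kg = 20507 kJ/s
|Q| = 20507 kW = 73826 MJ/h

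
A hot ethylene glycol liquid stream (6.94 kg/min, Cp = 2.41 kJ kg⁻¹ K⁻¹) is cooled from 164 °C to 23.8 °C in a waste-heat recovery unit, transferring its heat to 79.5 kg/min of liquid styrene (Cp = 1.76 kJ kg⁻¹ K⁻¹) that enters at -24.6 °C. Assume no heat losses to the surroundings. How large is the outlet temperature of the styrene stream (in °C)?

T_c,out = -7.84 °C

Heat released by hot stream: Q = 6.94 × 2.41 × (164 − 23.8) = 2344.9 kJ/min
Energy balance on cold side (adiabatic exchanger): Q = ṁ_c·Cp_c·(T_c,out − T_c,in)
T_c,out = -24.6 + 2344.9/(79.5 × 1.76) = -7.8411 °C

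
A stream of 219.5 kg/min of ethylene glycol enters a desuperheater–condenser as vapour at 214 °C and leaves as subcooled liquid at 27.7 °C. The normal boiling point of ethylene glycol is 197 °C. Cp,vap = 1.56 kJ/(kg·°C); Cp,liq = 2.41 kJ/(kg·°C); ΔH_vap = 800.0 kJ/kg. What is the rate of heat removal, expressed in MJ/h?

Q_c = 16300 MJ/h

vapour 214→197 °C: -26.52 kJ/kg
condensation at 197 °C: -800 kJ/kg
liquid 197→27.7 °C: -408.01 kJ/kg
Δh = -26.52 + -800 + -408.01 = -1234.5 kJ/kg
Q = ṁ·Δh = 219.5 kg/min × -1234.5 kJ/kg = -270980 kJ/min
|Q| = 4516.3 kW = 16259 MJ/h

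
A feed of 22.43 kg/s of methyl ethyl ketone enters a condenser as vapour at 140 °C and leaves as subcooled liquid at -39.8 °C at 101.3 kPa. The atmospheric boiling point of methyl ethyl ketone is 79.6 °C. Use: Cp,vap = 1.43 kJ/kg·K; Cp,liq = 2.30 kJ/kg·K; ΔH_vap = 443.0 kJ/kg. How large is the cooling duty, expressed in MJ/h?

Q_c = 64900 MJ/h

vapour 140→79.6 °C: -86.372 kJ/kg
condensation at 79.6 °C: -443 kJ/kg
liquid 79.6→-39.8 °C: -274.62 kJ/kg
Δh = -86.372 + -443 + -274.62 = -803.99 kJ/kg
Q = ṁ·Δh = 22.43 kg/s × -803.99 kJ/kg = -18034 kJ/s
|Q| = 18034 kW = 64921 MJ/h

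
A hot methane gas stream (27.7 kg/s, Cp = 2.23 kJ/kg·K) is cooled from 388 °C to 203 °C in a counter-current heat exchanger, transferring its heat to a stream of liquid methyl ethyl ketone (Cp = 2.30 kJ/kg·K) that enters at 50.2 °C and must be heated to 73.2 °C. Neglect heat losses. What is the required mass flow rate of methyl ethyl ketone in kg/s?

Heat released by hot stream: Q = 27.7 × 2.23 × (388 − 203) = 11428 kJ/s
Energy balance on cold side (adiabatic exchanger): Q = ṁ_c·Cp_c·(T_c,out − T_c,in)
ṁ_c = 11428 / [2.30 × (73.2 − 50.2)] = 216.02 kg/s

ṁ_c = 216 kg/s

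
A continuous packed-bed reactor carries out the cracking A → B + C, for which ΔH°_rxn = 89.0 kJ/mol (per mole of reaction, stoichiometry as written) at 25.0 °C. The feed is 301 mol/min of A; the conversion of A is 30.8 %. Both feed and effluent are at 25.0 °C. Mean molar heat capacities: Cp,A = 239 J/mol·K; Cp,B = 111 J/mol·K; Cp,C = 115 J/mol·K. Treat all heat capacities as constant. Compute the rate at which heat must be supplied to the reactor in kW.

Extent of reaction ξ = 0.308 × 301 = 92.708 mol/min
Reaction term: ξ·ΔH°_rxn = 92.708 × 89.0 = 8251 kJ/min
Q = ΔH = 8251 kJ/min = 137.52 kW
Heat supplied = 137.52 kW

Q_in = 138 kW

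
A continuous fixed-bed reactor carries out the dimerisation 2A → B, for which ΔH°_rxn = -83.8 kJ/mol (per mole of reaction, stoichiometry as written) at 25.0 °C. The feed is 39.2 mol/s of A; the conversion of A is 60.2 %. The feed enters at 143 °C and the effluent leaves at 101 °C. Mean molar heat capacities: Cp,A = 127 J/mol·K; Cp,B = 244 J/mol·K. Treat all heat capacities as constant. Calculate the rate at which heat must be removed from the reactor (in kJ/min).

Q_out = 72400 kJ/min

Extent of reaction ξ = 0.602 × 39.2 / 2 = 11.799 mol/s
Reaction term: ξ·ΔH°_rxn = 11.799 × -83.8 = -988.77 kJ/s
Sensible, feed 143→25 °C: -587.45 kJ/s
Outlet flows (mol/s): A 15.602, B 11.799
Sensible, products 25→101 °C: 369.39 kJ/s
Q = ΔH = -1206.8 kJ/s = -1206.8 kW
Heat removed = 72410 kJ/min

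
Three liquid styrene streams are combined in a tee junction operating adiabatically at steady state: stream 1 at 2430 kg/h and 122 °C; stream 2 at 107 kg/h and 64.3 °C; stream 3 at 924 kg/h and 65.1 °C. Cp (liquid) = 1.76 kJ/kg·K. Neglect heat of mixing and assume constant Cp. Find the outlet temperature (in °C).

T_out = 105 °C

No heat crosses the boundary, so H_out = H_in.
T_out = Σ ṁᵢCp,ᵢTᵢ / Σ ṁᵢCp,ᵢ
      = 639750 / 6091.4 = 105.03 °C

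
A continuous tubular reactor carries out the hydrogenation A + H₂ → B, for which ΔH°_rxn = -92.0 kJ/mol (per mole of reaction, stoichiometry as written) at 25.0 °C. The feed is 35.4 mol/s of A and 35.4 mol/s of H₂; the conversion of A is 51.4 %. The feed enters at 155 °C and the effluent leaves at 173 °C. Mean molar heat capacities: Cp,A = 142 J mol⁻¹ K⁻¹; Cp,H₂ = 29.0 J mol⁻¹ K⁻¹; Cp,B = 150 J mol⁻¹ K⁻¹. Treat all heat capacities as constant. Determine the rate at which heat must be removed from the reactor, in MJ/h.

Extent of reaction ξ = 0.514 × 35.4 = 18.196 mol/s
Reaction term: ξ·ΔH°_rxn = 18.196 × -92.0 = -1674 kJ/s
Sensible, feed 155→25 °C: -786.94 kJ/s
Outlet flows (mol/s): A 17.204, H₂ 17.204, B 18.196
Sensible, products 25→173 °C: 839.35 kJ/s
Q = ΔH = -1621.6 kJ/s = -1621.6 kW
Heat removed = 5837.7 MJ/h

Q_out = 5840 MJ/h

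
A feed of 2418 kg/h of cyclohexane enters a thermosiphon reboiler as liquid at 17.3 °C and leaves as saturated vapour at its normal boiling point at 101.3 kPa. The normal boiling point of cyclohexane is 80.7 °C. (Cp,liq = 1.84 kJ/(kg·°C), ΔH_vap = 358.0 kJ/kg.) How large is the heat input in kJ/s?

liquid 17.3→80.7 °C: 116.66 kJ/kg
vaporisation at 80.7 °C: 358 kJ/kg
Δh = 116.66 + 358 = 474.66 kJ/kg
Q = ṁ·Δh = 2418 kg/h × 474.66 kJ/kg = 1.1477e+06 kJ/h
|Q| = 318.81 kW

Q = 319 kJ/s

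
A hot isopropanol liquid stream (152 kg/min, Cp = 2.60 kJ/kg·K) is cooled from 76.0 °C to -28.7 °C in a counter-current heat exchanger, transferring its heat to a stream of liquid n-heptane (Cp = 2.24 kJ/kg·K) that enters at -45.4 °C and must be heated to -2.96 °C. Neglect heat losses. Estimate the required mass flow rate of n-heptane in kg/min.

Heat released by hot stream: Q = 152 × 2.60 × (76.0 − -28.7) = 41377 kJ/min
Energy balance on cold side (adiabatic exchanger): Q = ṁ_c·Cp_c·(T_c,out − T_c,in)
ṁ_c = 41377 / [2.24 × (-2.96 − -45.4)] = 435.25 kg/min

ṁ_c = 435 kg/min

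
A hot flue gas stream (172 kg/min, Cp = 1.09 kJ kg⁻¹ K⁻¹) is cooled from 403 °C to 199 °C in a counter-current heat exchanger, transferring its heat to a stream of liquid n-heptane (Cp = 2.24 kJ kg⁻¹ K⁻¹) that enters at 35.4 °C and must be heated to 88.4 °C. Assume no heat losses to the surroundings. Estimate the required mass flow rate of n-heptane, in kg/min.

ṁ_c = 322 kg/min

Heat released by hot stream: Q = 172 × 1.09 × (403 − 199) = 38246 kJ/min
Energy balance on cold side (adiabatic exchanger): Q = ṁ_c·Cp_c·(T_c,out − T_c,in)
ṁ_c = 38246 / [2.24 × (88.4 − 35.4)] = 322.15 kg/min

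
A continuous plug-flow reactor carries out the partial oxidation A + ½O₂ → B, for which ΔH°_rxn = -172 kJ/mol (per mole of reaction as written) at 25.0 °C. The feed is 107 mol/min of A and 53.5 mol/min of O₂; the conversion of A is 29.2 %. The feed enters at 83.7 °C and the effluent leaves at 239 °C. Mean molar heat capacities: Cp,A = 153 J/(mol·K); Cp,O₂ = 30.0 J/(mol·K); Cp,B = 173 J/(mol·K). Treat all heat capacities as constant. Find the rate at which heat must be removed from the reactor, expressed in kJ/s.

Q_out = 42.5 kJ/s

Extent of reaction ξ = 0.292 × 107 = 31.244 mol/min
Reaction term: ξ·ΔH°_rxn = 31.244 × -172 = -5374 kJ/min
Sensible, feed 83.7→25 °C: -1055.2 kJ/min
Outlet flows (mol/min): A 75.756, O₂ 37.878, B 31.244
Sensible, products 25→239 °C: 3880.3 kJ/min
Q = ΔH = -2548.9 kJ/min = -42.481 kW
Heat removed = 42.481 kJ/s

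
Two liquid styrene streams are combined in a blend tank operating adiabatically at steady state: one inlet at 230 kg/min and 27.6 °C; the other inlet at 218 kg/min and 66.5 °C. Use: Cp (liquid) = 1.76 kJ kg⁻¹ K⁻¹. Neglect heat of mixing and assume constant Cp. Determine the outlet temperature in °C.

T_out = 46.5 °C

No heat crosses the boundary, so H_out = H_in.
Σ ṁᵢCp,ᵢTᵢ = 230×1.76×27.6 + 218×1.76×66.5 = 36687
Σ ṁᵢCp,ᵢ = 230×1.76 + 218×1.76 = 788.48
T_out = 36687 / 788.48 = 46.529 °C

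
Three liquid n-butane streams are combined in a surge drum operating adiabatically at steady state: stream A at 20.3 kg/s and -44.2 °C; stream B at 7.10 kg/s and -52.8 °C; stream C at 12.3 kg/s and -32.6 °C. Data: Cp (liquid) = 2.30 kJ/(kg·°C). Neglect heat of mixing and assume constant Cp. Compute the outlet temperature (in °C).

Energy balance with Q = 0: Σ ṁᵢCp,ᵢ(T_out − Tᵢ) = 0
T_out = Σ ṁᵢCp,ᵢTᵢ / Σ ṁᵢCp,ᵢ
      = -3848.2 / 91.31 = -42.144 °C

T_out = -42.1 °C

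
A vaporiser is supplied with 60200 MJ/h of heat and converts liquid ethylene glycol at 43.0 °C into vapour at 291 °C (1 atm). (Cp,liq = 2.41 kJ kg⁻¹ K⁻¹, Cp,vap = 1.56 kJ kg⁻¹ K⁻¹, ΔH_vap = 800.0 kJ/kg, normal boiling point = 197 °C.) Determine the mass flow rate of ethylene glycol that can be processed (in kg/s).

ṁ = 12.7 kg/s

Δh = 2.41×(197−43.0) + 800.0 + 1.56×(291−197) = 1317.8 kJ/kg
Q = 60200 MJ/h = 16722 kJ/s = 16722 kJ/s
ṁ = Q/Δh = 16722 / 1317.8 = 12.69 kg/s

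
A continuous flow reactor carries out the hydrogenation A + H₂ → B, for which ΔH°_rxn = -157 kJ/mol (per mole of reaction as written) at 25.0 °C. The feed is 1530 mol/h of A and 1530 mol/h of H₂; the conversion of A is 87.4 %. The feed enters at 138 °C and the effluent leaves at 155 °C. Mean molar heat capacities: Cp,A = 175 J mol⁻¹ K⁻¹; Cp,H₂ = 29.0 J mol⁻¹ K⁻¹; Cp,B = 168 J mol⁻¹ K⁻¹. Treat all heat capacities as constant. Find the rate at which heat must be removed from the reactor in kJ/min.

Q_out = 3510 kJ/min

Extent of reaction ξ = 0.874 × 1530 = 1337.2 mol/h
Reaction term: ξ·ΔH°_rxn = 1337.2 × -157 = -209940 kJ/h
Sensible, feed 138→25 °C: -35270 kJ/h
Outlet flows (mol/h): A 192.78, H₂ 192.78, B 1337.2
Sensible, products 25→155 °C: 34317 kJ/h
Q = ΔH = -210900 kJ/h = -58.582 kW
Heat removed = 3514.9 kJ/min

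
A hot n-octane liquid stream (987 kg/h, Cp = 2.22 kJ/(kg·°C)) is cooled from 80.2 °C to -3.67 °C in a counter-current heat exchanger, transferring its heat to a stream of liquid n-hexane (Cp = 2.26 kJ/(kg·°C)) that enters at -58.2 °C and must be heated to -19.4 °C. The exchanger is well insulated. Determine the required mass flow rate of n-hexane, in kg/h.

Heat released by hot stream: Q = 987 × 2.22 × (80.2 − -3.67) = 183770 kJ/h
Energy balance on cold side (adiabatic exchanger): Q = ṁ_c·Cp_c·(T_c,out − T_c,in)
ṁ_c = 183770 / [2.26 × (-19.4 − -58.2)] = 2095.7 kg/h

ṁ_c = 2100 kg/h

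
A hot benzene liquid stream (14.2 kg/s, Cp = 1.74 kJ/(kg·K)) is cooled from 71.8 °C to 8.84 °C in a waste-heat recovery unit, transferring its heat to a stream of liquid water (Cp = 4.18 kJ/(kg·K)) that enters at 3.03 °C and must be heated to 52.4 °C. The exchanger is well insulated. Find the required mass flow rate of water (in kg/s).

Heat released by hot stream: Q = 14.2 × 1.74 × (71.8 − 8.84) = 1555.6 kJ/s
Energy balance on cold side (adiabatic exchanger): Q = ṁ_c·Cp_c·(T_c,out − T_c,in)
ṁ_c = 1555.6 / [4.18 × (52.4 − 3.03)] = 7.5381 kg/s

ṁ_c = 7.54 kg/s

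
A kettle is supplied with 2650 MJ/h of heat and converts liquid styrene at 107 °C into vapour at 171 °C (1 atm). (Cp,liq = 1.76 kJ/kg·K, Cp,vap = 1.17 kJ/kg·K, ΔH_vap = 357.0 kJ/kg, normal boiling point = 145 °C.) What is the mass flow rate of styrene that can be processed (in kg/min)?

Δh = 1.76×(145−107) + 357.0 + 1.17×(171−145) = 454.3 kJ/kg
Q = 2650 MJ/h = 736.11 kJ/s = 44167 kJ/min
ṁ = Q/Δh = 44167 / 454.3 = 97.219 kg/min

ṁ = 97.2 kg/min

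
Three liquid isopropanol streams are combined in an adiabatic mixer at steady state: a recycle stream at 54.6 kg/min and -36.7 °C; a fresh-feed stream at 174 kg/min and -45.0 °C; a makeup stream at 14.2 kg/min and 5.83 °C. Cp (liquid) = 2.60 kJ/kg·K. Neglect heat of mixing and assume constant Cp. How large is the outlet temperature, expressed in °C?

No heat crosses the boundary, so H_out = H_in.
Σ ṁᵢCp,ᵢTᵢ = 54.6×2.60×-36.7 + 174×2.60×-45.0 + 14.2×2.60×5.83 = -25353
Σ ṁᵢCp,ᵢ = 54.6×2.60 + 174×2.60 + 14.2×2.60 = 631.28
T_out = -25353 / 631.28 = -40.161 °C

T_out = -40.2 °C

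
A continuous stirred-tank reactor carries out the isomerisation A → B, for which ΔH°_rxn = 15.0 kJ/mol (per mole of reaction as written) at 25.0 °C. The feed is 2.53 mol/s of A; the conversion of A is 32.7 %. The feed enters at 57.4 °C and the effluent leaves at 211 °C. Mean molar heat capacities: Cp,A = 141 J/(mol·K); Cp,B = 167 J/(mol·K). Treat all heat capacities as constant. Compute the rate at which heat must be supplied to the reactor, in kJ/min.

Extent of reaction ξ = 0.327 × 2.53 = 0.82731 mol/s
Reaction term: ξ·ΔH°_rxn = 0.82731 × 15.0 = 12.41 kJ/s
Sensible, feed 57.4→25 °C: -11.558 kJ/s
Outlet flows (mol/s): A 1.7027, B 0.82731
Sensible, products 25→211 °C: 70.353 kJ/s
Q = ΔH = 71.204 kJ/s = 71.204 kW
Heat supplied = 4272.3 kJ/min

Q_in = 4270 kJ/min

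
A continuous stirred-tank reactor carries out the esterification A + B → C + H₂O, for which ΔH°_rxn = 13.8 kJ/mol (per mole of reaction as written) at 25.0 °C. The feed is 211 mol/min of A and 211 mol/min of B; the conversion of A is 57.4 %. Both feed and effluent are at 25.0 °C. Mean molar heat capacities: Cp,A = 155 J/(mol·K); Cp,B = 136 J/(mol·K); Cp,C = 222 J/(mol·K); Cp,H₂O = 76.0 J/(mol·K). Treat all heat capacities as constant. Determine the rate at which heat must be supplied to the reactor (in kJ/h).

Extent of reaction ξ = 0.574 × 211 = 121.11 mol/min
Reaction term: ξ·ΔH°_rxn = 121.11 × 13.8 = 1671.4 kJ/min
Q = ΔH = 1671.4 kJ/min = 27.856 kW
Heat supplied = 100280 kJ/h

Q_in = 100000 kJ/h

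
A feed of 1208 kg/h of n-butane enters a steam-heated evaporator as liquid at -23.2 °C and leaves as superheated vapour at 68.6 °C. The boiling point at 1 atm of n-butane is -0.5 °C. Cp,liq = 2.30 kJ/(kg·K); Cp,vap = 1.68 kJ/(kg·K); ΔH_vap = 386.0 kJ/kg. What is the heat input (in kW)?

liquid -23.2→-0.5 °C: 52.21 kJ/kg
vaporisation at -0.5 °C: 386 kJ/kg
vapour -0.5→68.6 °C: 116.09 kJ/kg
Δh = 52.21 + 386 + 116.09 = 554.3 kJ/kg
Q = ṁ·Δh = 1208 kg/h × 554.3 kJ/kg = 669590 kJ/h
|Q| = 186 kW

Q = 186 kW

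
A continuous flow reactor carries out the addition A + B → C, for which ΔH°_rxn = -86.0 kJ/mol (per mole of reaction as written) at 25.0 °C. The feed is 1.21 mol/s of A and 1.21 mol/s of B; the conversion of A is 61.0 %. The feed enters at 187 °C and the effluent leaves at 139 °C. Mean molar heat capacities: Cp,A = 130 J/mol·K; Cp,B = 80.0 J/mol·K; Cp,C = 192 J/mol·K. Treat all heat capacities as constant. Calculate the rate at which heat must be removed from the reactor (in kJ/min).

Extent of reaction ξ = 0.610 × 1.21 = 0.7381 mol/s
Reaction term: ξ·ΔH°_rxn = 0.7381 × -86.0 = -63.477 kJ/s
Sensible, feed 187→25 °C: -41.164 kJ/s
Outlet flows (mol/s): A 0.4719, B 0.4719, C 0.7381
Sensible, products 25→139 °C: 27.453 kJ/s
Q = ΔH = -77.188 kJ/s = -77.188 kW
Heat removed = 4631.3 kJ/min

Q_out = 4630 kJ/min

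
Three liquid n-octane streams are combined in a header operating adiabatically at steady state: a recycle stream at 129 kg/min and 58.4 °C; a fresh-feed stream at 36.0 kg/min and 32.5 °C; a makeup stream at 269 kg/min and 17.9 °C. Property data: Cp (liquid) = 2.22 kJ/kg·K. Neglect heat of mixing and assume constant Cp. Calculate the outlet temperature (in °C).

No heat crosses the boundary, so H_out = H_in.
Σ ṁᵢCp,ᵢTᵢ = 129×2.22×58.4 + 36.0×2.22×32.5 + 269×2.22×17.9 = 30012
Σ ṁᵢCp,ᵢ = 129×2.22 + 36.0×2.22 + 269×2.22 = 963.48
T_out = 30012 / 963.48 = 31.149 °C

T_out = 31.1 °C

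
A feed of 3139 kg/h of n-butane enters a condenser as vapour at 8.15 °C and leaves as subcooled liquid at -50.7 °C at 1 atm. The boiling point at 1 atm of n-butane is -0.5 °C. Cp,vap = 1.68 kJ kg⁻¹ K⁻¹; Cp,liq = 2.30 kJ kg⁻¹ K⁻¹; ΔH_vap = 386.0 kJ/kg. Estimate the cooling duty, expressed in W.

vapour 8.15→-0.5 °C: -14.532 kJ/kg
condensation at -0.5 °C: -386 kJ/kg
liquid -0.5→-50.7 °C: -115.46 kJ/kg
Δh = -14.532 + -386 + -115.46 = -515.99 kJ/kg
Q = ṁ·Δh = 3139 kg/h × -515.99 kJ/kg = -1.6197e+06 kJ/h
|Q| = 449.92 kW = 449920 W

Q_c = 450000 W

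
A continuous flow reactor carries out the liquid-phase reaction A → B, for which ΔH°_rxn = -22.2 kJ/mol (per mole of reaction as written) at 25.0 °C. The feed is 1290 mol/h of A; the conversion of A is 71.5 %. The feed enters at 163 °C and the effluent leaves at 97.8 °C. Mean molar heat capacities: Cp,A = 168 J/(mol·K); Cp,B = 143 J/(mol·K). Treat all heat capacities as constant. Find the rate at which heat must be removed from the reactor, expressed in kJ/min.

Extent of reaction ξ = 0.715 × 1290 = 922.35 mol/h
Reaction term: ξ·ΔH°_rxn = 922.35 × -22.2 = -20476 kJ/h
Sensible, feed 163→25 °C: -29907 kJ/h
Outlet flows (mol/h): A 367.65, B 922.35
Sensible, products 25→97.8 °C: 14099 kJ/h
Q = ΔH = -36285 kJ/h = -10.079 kW
Heat removed = 604.75 kJ/min

Q_out = 605 kJ/min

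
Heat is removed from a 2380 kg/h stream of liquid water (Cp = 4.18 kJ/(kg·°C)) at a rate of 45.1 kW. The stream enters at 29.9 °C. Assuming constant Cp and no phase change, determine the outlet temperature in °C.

Q = 45.1 kW = 162360 kJ/h
ΔT = Q/(ṁ·Cp) = 162360/(2380×4.18) = 16.32 K
T_out = 29.9 − 16.32 = 13.58 °C

T_out = 13.6 °C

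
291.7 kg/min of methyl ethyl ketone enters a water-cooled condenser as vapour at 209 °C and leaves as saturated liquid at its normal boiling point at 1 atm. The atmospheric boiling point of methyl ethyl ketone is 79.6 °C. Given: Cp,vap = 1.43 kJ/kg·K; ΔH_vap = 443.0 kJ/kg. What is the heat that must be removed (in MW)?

vapour 209→79.6 °C: -185.04 kJ/kg
condensation at 79.6 °C: -443 kJ/kg
Δh = -185.04 + -443 = -628.04 kJ/kg
Q = ṁ·Δh = 291.7 kg/min × -628.04 kJ/kg = -183200 kJ/min
|Q| = 3053.3 kW = 3.0533 MW

Q_c = 3.05 MW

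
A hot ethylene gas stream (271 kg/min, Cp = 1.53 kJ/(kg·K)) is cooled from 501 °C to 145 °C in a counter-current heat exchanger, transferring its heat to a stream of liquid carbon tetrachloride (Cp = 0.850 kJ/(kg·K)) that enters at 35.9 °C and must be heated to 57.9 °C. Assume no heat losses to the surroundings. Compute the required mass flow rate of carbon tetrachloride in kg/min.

Heat released by hot stream: Q = 271 × 1.53 × (501 − 145) = 147610 kJ/min
Energy balance on cold side (adiabatic exchanger): Q = ṁ_c·Cp_c·(T_c,out − T_c,in)
ṁ_c = 147610 / [0.850 × (57.9 − 35.9)] = 7893.5 kg/min

ṁ_c = 7890 kg/min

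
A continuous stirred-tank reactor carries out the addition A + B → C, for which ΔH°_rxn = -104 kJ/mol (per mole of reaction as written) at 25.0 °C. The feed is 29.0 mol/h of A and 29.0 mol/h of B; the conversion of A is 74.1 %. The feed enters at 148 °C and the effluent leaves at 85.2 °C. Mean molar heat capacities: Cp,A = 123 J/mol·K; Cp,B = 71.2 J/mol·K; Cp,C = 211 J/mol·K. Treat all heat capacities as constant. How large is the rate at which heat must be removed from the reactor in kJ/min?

Extent of reaction ξ = 0.741 × 29.0 = 21.489 mol/h
Reaction term: ξ·ΔH°_rxn = 21.489 × -104 = -2234.9 kJ/h
Sensible, feed 148→25 °C: -692.71 kJ/h
Outlet flows (mol/h): A 7.511, B 7.511, C 21.489
Sensible, products 25→85.2 °C: 360.77 kJ/h
Q = ΔH = -2566.8 kJ/h = -0.713 kW
Heat removed = 42.78 kJ/min

Q_out = 42.8 kJ/min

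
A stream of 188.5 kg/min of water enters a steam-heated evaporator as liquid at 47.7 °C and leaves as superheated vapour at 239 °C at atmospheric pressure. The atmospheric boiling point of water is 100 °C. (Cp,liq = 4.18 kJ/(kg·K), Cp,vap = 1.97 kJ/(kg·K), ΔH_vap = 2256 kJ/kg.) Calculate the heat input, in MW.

Q = 8.63 MW

liquid 47.7→100 °C: 218.61 kJ/kg
vaporisation at 100 °C: 2256 kJ/kg
vapour 100→239 °C: 273.83 kJ/kg
Δh = 218.61 + 2256 + 273.83 = 2748.4 kJ/kg
Q = ṁ·Δh = 188.5 kg/min × 2748.4 kJ/kg = 518080 kJ/min
|Q| = 8634.7 kW = 8.6347 MW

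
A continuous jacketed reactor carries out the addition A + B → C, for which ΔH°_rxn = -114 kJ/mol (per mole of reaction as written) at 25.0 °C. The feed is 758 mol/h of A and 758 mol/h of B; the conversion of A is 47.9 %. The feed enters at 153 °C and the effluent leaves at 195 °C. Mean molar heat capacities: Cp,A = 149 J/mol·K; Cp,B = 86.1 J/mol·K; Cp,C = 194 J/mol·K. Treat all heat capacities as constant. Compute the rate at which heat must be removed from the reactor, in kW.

Extent of reaction ξ = 0.479 × 758 = 363.08 mol/h
Reaction term: ξ·ΔH°_rxn = 363.08 × -114 = -41391 kJ/h
Sensible, feed 153→25 °C: -22810 kJ/h
Outlet flows (mol/h): A 394.92, B 394.92, C 363.08
Sensible, products 25→195 °C: 27758 kJ/h
Q = ΔH = -36444 kJ/h = -10.123 kW
Heat removed = 10.123 kW

Q_out = 10.1 kW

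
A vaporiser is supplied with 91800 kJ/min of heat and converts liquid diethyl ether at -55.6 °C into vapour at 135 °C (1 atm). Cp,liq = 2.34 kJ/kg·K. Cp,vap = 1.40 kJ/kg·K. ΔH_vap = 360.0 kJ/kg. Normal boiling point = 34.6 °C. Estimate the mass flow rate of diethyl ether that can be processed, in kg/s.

ṁ = 2.15 kg/s

Δh = 2.34×(34.6−-55.6) + 360.0 + 1.40×(135−34.6) = 711.63 kJ/kg
Q = 91800 kJ/min = 1530 kJ/s = 1530 kJ/s
ṁ = Q/Δh = 1530 / 711.63 = 2.15 kg/s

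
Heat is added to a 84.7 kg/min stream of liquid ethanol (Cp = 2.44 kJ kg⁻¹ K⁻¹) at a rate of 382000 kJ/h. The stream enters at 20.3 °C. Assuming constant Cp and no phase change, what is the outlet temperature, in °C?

Q = 382000 kJ/h = 6366.7 kJ/min
ΔT = Q/(ṁ·Cp) = 6366.7/(84.7×2.44) = 30.806 K
T_out = 20.3 + 30.806 = 51.106 °C

T_out = 51.1 °C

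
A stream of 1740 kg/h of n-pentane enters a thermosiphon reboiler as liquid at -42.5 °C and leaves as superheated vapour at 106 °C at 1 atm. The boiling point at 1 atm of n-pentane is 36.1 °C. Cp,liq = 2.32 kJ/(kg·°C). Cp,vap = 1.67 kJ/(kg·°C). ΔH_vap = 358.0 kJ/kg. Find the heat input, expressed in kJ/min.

Q = 19100 kJ/min

liquid -42.5→36.1 °C: 182.35 kJ/kg
vaporisation at 36.1 °C: 358 kJ/kg
vapour 36.1→106 °C: 116.73 kJ/kg
Δh = 182.35 + 358 + 116.73 = 657.09 kJ/kg
Q = ṁ·Δh = 1740 kg/h × 657.09 kJ/kg = 1.1433e+06 kJ/h
|Q| = 317.59 kW = 19055 kJ/min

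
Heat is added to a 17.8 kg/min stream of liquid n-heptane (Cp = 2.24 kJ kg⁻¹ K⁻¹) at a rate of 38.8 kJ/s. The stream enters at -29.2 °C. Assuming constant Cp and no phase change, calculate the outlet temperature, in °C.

Q = 38.8 kJ/s = 2328 kJ/min
ΔT = Q/(ṁ·Cp) = 2328/(17.8×2.24) = 58.387 K
T_out = -29.2 + 58.387 = 29.187 °C

T_out = 29.2 °C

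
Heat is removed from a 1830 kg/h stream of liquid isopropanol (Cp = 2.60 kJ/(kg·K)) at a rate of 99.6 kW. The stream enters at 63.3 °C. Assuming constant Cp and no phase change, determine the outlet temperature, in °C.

Q = 99.6 kW = 358560 kJ/h
ΔT = Q/(ṁ·Cp) = 358560/(1830×2.60) = 75.359 K
T_out = 63.3 − 75.359 = -12.059 °C

T_out = -12.1 °C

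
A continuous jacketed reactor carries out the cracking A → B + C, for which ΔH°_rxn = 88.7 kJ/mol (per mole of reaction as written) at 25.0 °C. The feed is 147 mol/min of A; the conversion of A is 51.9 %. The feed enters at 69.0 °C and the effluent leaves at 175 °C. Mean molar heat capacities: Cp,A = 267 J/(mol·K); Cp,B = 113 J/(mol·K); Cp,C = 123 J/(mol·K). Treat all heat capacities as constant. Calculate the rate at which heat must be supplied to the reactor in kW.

Q_in = 176 kW

Extent of reaction ξ = 0.519 × 147 = 76.293 mol/min
Reaction term: ξ·ΔH°_rxn = 76.293 × 88.7 = 6767.2 kJ/min
Sensible, feed 69.0→25 °C: -1727 kJ/min
Outlet flows (mol/min): A 70.707, B 76.293, C 76.293
Sensible, products 25→175 °C: 5532.6 kJ/min
Q = ΔH = 10573 kJ/min = 176.21 kW
Heat supplied = 176.21 kW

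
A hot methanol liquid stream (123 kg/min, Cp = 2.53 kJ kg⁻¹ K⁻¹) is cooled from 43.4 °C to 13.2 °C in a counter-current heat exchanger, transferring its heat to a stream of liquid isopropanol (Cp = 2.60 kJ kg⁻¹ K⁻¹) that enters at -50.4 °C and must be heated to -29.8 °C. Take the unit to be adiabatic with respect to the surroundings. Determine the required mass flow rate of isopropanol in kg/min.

ṁ_c = 175 kg/min

Heat released by hot stream: Q = 123 × 2.53 × (43.4 − 13.2) = 9397.9 kJ/min
Energy balance on cold side (adiabatic exchanger): Q = ṁ_c·Cp_c·(T_c,out − T_c,in)
ṁ_c = 9397.9 / [2.60 × (-29.8 − -50.4)] = 175.47 kg/min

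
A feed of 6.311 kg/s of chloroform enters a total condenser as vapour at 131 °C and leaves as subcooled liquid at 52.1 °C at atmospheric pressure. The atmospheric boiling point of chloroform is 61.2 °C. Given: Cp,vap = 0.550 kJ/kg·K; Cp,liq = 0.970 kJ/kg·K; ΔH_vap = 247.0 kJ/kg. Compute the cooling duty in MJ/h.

Q_c = 6680 MJ/h

vapour 131→61.2 °C: -38.39 kJ/kg
condensation at 61.2 °C: -247 kJ/kg
liquid 61.2→52.1 °C: -8.827 kJ/kg
Δh = -38.39 + -247 + -8.827 = -294.22 kJ/kg
Q = ṁ·Δh = 6.311 kg/s × -294.22 kJ/kg = -1856.8 kJ/s
|Q| = 1856.8 kW = 6684.5 MJ/h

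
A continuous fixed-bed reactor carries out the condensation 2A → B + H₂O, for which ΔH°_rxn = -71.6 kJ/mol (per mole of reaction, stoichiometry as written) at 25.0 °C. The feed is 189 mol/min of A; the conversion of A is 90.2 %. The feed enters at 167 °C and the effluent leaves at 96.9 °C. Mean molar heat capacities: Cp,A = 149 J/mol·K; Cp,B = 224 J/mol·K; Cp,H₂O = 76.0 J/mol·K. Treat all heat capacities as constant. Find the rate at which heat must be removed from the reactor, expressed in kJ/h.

Q_out = 484000 kJ/h

Extent of reaction ξ = 0.902 × 189 / 2 = 85.239 mol/min
Reaction term: ξ·ΔH°_rxn = 85.239 × -71.6 = -6103.1 kJ/min
Sensible, feed 167→25 °C: -3998.9 kJ/min
Outlet flows (mol/min): A 18.522, B 85.239, H₂O 85.239
Sensible, products 25→96.9 °C: 2037 kJ/min
Q = ΔH = -8064.9 kJ/min = -134.42 kW
Heat removed = 483900 kJ/h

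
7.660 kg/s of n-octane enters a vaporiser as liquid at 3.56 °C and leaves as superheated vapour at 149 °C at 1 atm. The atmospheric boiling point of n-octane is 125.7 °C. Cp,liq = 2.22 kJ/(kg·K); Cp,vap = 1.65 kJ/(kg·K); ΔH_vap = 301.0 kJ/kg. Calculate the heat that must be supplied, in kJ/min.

liquid 3.56→125.7 °C: 271.15 kJ/kg
vaporisation at 125.7 °C: 301 kJ/kg
vapour 125.7→149 °C: 38.445 kJ/kg
Δh = 271.15 + 301 + 38.445 = 610.6 kJ/kg
Q = ṁ·Δh = 7.660 kg/s × 610.6 kJ/kg = 4677.2 kJ/s
|Q| = 4677.2 kW = 280630 kJ/min

Q = 281000 kJ/min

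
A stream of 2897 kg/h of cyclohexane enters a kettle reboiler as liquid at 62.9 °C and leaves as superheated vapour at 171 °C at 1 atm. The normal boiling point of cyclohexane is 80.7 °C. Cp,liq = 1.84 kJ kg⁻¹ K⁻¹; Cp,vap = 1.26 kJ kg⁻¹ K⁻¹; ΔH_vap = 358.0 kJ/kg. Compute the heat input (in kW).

liquid 62.9→80.7 °C: 32.752 kJ/kg
vaporisation at 80.7 °C: 358 kJ/kg
vapour 80.7→171 °C: 113.78 kJ/kg
Δh = 32.752 + 358 + 113.78 = 504.53 kJ/kg
Q = ṁ·Δh = 2897 kg/h × 504.53 kJ/kg = 1.4616e+06 kJ/h
|Q| = 406.01 kW

Q = 406 kW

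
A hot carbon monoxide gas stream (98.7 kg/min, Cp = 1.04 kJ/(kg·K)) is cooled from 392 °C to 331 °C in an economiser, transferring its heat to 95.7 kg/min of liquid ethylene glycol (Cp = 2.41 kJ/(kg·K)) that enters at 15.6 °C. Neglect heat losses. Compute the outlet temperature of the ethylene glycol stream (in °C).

T_c,out = 42.7 °C

Heat released by hot stream: Q = 98.7 × 1.04 × (392 − 331) = 6261.5 kJ/min
Energy balance on cold side (adiabatic exchanger): Q = ṁ_c·Cp_c·(T_c,out − T_c,in)
T_c,out = 15.6 + 6261.5/(95.7 × 2.41) = 42.749 °C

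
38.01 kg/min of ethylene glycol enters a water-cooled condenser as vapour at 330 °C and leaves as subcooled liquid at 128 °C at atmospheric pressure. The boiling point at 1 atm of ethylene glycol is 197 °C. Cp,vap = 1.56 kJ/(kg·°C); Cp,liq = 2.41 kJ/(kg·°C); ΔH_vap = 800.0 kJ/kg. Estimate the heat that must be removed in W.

Q_c = 744000 W

vapour 330→197 °C: -207.48 kJ/kg
condensation at 197 °C: -800 kJ/kg
liquid 197→128 °C: -166.29 kJ/kg
Δh = -207.48 + -800 + -166.29 = -1173.8 kJ/kg
Q = ṁ·Δh = 38.01 kg/min × -1173.8 kJ/kg = -44615 kJ/min
|Q| = 743.58 kW = 743580 W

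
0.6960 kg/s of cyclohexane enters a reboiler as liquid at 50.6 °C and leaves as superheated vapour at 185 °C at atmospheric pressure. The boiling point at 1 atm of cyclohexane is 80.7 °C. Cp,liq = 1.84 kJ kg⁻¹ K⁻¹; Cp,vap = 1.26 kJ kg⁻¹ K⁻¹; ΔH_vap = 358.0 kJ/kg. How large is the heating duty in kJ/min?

liquid 50.6→80.7 °C: 55.384 kJ/kg
vaporisation at 80.7 °C: 358 kJ/kg
vapour 80.7→185 °C: 131.42 kJ/kg
Δh = 55.384 + 358 + 131.42 = 544.8 kJ/kg
Q = ṁ·Δh = 0.6960 kg/s × 544.8 kJ/kg = 379.18 kJ/s
|Q| = 379.18 kW = 22751 kJ/min

Q = 22800 kJ/min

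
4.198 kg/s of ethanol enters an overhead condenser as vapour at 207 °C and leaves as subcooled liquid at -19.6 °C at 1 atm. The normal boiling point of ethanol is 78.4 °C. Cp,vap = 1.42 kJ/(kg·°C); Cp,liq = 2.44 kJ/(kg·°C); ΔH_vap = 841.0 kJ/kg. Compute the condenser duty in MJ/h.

Q_c = 19100 MJ/h

vapour 207→78.4 °C: -182.61 kJ/kg
condensation at 78.4 °C: -841 kJ/kg
liquid 78.4→-19.6 °C: -239.12 kJ/kg
Δh = -182.61 + -841 + -239.12 = -1262.7 kJ/kg
Q = ṁ·Δh = 4.198 kg/s × -1262.7 kJ/kg = -5300.9 kJ/s
|Q| = 5300.9 kW = 19083 MJ/h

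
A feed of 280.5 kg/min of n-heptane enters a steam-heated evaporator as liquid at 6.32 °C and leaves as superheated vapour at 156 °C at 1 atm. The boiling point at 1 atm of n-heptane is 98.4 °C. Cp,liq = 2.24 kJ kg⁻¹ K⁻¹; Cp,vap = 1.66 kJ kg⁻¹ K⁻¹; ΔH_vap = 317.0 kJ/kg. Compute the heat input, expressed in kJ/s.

Q = 2890 kJ/s

liquid 6.32→98.4 °C: 206.26 kJ/kg
vaporisation at 98.4 °C: 317 kJ/kg
vapour 98.4→156 °C: 95.616 kJ/kg
Δh = 206.26 + 317 + 95.616 = 618.88 kJ/kg
Q = ṁ·Δh = 280.5 kg/min × 618.88 kJ/kg = 173590 kJ/min
|Q| = 2893.2 kW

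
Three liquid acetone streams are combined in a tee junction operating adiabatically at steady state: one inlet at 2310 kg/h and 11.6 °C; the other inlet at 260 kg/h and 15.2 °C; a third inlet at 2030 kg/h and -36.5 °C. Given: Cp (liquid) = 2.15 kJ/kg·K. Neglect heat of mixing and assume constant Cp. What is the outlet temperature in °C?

T_out = -9.42 °C

Adiabatic, steady state ⇒ Σ ṁᵢCp,ᵢ(T_out − Tᵢ) = 0
T_out = Σ ṁᵢCp,ᵢTᵢ / Σ ṁᵢCp,ᵢ
      = -93196 / 9890 = -9.4233 °C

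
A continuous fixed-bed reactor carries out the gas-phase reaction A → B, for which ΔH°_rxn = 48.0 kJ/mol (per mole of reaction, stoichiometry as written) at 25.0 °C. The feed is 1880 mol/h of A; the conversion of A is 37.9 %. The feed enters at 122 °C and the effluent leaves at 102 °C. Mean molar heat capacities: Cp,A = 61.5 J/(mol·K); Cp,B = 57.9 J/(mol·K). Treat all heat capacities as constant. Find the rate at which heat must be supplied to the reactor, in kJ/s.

Extent of reaction ξ = 0.379 × 1880 = 712.52 mol/h
Reaction term: ξ·ΔH°_rxn = 712.52 × 48.0 = 34201 kJ/h
Sensible, feed 122→25 °C: -11215 kJ/h
Outlet flows (mol/h): A 1167.5, B 712.52
Sensible, products 25→102 °C: 8705.2 kJ/h
Q = ΔH = 31691 kJ/h = 8.8031 kW
Heat supplied = 8.8031 kJ/s

Q_in = 8.80 kJ/s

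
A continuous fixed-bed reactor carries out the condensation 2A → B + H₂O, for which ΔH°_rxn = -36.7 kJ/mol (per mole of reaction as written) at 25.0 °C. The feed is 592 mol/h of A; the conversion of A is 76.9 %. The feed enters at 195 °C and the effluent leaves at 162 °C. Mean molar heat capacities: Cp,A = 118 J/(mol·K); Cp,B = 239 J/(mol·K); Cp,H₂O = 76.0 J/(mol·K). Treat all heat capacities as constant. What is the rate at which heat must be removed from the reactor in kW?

Extent of reaction ξ = 0.769 × 592 / 2 = 227.62 mol/h
Reaction term: ξ·ΔH°_rxn = 227.62 × -36.7 = -8353.8 kJ/h
Sensible, feed 195→25 °C: -11876 kJ/h
Outlet flows (mol/h): A 136.75, B 227.62, H₂O 227.62
Sensible, products 25→162 °C: 12034 kJ/h
Q = ΔH = -8195.5 kJ/h = -2.2765 kW
Heat removed = 2.2765 kW

Q_out = 2.28 kW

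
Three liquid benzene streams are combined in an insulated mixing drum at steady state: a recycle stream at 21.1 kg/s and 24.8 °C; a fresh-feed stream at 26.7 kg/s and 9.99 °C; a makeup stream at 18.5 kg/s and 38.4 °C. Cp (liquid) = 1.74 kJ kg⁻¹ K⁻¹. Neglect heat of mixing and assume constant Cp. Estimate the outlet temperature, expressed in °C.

T_out = 22.6 °C

Energy balance with Q = 0: Σ ṁᵢCp,ᵢ(T_out − Tᵢ) = 0
Σ ṁᵢCp,ᵢTᵢ = 21.1×1.74×24.8 + 26.7×1.74×9.99 + 18.5×1.74×38.4 = 2610.7
Σ ṁᵢCp,ᵢ = 21.1×1.74 + 26.7×1.74 + 18.5×1.74 = 115.36
T_out = 2610.7 / 115.36 = 22.631 °C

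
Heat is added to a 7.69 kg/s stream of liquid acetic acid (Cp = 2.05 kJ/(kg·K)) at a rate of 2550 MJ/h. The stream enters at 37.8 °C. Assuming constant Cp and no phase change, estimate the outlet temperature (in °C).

T_out = 82.7 °C

Q = 2550 MJ/h = 708.33 kJ/s
ΔT = Q/(ṁ·Cp) = 708.33/(7.69×2.05) = 44.932 K
T_out = 37.8 + 44.932 = 82.732 °C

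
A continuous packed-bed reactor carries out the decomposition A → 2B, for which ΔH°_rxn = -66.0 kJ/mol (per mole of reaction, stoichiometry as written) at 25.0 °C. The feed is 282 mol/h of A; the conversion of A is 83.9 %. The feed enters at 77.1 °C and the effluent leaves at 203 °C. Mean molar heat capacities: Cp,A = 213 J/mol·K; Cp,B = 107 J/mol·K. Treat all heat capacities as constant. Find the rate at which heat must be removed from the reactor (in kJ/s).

Q_out = 2.23 kJ/s

Extent of reaction ξ = 0.839 × 282 = 236.6 mol/h
Reaction term: ξ·ΔH°_rxn = 236.6 × -66.0 = -15615 kJ/h
Sensible, feed 77.1→25 °C: -3129.4 kJ/h
Outlet flows (mol/h): A 45.402, B 473.2
Sensible, products 25→203 °C: 10734 kJ/h
Q = ΔH = -8011 kJ/h = -2.2253 kW
Heat removed = 2.2253 kJ/s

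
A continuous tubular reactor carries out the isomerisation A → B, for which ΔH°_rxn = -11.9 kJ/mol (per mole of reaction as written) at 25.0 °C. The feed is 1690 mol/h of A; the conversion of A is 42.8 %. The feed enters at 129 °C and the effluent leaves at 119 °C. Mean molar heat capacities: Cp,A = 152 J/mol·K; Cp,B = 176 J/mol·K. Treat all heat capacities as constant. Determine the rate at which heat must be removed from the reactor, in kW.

Q_out = 2.65 kW

Extent of reaction ξ = 0.428 × 1690 = 723.32 mol/h
Reaction term: ξ·ΔH°_rxn = 723.32 × -11.9 = -8607.5 kJ/h
Sensible, feed 129→25 °C: -26716 kJ/h
Outlet flows (mol/h): A 966.68, B 723.32
Sensible, products 25→119 °C: 25779 kJ/h
Q = ΔH = -9544.5 kJ/h = -2.6512 kW
Heat removed = 2.6512 kW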